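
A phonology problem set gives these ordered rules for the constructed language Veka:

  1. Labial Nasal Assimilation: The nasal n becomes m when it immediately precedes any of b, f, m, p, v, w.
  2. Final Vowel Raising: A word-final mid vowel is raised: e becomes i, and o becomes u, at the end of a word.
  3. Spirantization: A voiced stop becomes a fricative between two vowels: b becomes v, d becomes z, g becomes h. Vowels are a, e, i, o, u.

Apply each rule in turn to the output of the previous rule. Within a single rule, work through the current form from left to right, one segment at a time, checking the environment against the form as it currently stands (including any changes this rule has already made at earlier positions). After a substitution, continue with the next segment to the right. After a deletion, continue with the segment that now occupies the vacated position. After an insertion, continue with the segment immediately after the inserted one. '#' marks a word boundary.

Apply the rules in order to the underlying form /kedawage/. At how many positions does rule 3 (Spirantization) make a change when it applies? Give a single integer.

2

1 Labial Nasal Assimilation: no change — [kedawage]
2 Final Vowel Raising: [kedawage] → [kedawagi]
3 Spirantization: [kedawagi] → [kezawahi]
Rule 3 changed 2 position(s).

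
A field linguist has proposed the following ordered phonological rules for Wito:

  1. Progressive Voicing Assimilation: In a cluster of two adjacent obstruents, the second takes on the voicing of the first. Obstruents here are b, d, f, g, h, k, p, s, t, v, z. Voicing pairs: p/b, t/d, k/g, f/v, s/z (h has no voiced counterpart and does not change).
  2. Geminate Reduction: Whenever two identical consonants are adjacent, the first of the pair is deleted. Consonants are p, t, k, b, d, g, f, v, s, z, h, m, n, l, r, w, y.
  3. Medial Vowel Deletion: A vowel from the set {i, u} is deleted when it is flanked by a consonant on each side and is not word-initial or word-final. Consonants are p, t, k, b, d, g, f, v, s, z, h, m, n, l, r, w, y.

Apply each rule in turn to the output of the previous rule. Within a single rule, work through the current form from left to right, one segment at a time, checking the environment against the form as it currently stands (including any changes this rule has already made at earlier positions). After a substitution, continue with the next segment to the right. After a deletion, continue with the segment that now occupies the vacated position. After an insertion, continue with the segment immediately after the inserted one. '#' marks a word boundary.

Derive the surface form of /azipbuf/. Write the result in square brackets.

[azpf]

1 Progressive Voicing Assimilation: [azipbuf] → [azippuf]
2 Geminate Reduction: [azippuf] → [azipuf]
3 Medial Vowel Deletion: [azipuf] → [azpf]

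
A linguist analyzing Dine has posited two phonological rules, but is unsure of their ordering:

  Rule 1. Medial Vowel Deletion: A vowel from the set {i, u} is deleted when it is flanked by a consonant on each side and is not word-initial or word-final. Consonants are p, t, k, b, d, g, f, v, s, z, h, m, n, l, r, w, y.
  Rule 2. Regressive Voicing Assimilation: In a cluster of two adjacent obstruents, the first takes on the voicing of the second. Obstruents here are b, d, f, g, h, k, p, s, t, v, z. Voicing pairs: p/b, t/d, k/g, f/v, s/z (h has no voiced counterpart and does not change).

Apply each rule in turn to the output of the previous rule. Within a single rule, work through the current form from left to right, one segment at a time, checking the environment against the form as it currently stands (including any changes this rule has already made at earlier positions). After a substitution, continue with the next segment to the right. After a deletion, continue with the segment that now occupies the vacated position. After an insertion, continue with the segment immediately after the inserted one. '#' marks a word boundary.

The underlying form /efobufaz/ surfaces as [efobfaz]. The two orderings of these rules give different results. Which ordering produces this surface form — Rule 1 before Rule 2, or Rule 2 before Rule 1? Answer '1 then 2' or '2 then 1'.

Order 1 then 2:
  1 Medial Vowel Deletion: [efobufaz] → [efobfaz]
  2 Regressive Voicing Assimilation: [efobfaz] → [efopfaz]
  result: [efopfaz]
Order 2 then 1:
  2 Regressive Voicing Assimilation: no change — [efobufaz]
  1 Medial Vowel Deletion: [efobufaz] → [efobfaz]
  result: [efobfaz]

2 then 1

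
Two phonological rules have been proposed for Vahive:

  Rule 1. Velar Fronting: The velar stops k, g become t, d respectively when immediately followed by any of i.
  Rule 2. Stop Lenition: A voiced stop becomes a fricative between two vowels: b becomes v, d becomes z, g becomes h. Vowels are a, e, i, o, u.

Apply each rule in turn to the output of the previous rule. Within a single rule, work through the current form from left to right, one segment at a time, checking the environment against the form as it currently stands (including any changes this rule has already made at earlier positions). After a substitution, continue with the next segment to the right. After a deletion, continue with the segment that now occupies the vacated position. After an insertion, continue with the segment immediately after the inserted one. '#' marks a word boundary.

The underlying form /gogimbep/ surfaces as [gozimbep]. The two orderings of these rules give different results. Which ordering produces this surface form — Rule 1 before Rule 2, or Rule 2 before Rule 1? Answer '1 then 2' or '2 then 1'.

1 then 2

Order 1 then 2:
  1 Velar Fronting: [gogimbep] → [godimbep]
  2 Stop Lenition: [godimbep] → [gozimbep]
  result: [gozimbep]
Order 2 then 1:
  2 Stop Lenition: [gogimbep] → [gohimbep]
  1 Velar Fronting: no change — [gohimbep]
  result: [gohimbep]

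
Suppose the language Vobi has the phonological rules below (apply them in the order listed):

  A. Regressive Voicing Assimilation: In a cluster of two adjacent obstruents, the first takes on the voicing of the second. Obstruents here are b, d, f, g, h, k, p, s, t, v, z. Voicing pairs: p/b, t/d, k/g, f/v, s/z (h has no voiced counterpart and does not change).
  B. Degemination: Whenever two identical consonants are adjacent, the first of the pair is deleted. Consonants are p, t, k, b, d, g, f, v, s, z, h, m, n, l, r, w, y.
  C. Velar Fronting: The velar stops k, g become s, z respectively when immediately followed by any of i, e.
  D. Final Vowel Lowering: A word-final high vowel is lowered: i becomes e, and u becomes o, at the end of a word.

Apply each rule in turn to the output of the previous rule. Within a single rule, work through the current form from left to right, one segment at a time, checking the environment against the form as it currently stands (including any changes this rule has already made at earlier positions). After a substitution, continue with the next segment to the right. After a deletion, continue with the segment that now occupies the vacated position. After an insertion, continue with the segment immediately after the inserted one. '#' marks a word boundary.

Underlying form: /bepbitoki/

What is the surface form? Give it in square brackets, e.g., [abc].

[bebitose]

A Regressive Voicing Assimilation: [bepbitoki] → [bebbitoki]
B Degemination: [bebbitoki] → [bebitoki]
C Velar Fronting: [bebitoki] → [bebitosi]
D Final Vowel Lowering: [bebitosi] → [bebitose]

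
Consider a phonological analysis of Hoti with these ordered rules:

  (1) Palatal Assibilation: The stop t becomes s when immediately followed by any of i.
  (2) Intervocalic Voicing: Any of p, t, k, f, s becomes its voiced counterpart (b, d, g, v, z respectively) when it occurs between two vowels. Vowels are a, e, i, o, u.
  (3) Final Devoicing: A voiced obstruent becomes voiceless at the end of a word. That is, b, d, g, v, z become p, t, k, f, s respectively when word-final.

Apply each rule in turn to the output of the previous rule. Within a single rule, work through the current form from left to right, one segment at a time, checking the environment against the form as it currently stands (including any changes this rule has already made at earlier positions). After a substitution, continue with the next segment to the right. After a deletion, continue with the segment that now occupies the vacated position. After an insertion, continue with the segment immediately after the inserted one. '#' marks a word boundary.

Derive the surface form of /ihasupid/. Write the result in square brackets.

(1) Palatal Assibilation: no change — [ihasupid]
(2) Intervocalic Voicing: [ihasupid] → [ihazubid]
(3) Final Devoicing: [ihazubid] → [ihazubit]

[ihazubit]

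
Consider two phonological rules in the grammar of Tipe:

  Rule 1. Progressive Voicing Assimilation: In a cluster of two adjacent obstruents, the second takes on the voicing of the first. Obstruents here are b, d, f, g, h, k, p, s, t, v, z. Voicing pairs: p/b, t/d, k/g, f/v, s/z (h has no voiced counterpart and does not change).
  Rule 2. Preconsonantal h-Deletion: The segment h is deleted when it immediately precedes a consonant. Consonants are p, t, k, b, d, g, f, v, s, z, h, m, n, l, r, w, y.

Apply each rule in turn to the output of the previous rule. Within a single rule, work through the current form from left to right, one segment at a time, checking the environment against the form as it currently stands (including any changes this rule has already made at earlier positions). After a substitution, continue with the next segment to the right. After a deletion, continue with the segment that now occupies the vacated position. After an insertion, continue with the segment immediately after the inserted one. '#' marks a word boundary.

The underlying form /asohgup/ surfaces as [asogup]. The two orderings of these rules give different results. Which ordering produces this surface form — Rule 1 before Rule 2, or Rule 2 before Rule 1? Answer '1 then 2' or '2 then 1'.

Order 1 then 2:
  1 Progressive Voicing Assimilation: [asohgup] → [asohkup]
  2 Preconsonantal h-Deletion: [asohkup] → [asokup]
  result: [asokup]
Order 2 then 1:
  2 Preconsonantal h-Deletion: [asohgup] → [asogup]
  1 Progressive Voicing Assimilation: no change — [asogup]
  result: [asogup]

2 then 1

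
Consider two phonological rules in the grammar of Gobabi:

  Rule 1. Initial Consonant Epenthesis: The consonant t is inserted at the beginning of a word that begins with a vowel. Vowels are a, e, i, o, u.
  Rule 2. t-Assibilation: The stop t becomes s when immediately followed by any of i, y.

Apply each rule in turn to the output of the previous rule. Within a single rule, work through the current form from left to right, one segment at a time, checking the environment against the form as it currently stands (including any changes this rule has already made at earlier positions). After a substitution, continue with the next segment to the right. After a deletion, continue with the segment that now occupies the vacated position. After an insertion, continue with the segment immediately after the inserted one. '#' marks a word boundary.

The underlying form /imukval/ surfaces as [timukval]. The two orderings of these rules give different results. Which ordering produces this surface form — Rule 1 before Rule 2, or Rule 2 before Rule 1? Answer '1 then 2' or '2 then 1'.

2 then 1

Order 1 then 2:
  1 Initial Consonant Epenthesis: [imukval] → [timukval]
  2 t-Assibilation: [timukval] → [simukval]
  result: [simukval]
Order 2 then 1:
  2 t-Assibilation: no change — [imukval]
  1 Initial Consonant Epenthesis: [imukval] → [timukval]
  result: [timukval]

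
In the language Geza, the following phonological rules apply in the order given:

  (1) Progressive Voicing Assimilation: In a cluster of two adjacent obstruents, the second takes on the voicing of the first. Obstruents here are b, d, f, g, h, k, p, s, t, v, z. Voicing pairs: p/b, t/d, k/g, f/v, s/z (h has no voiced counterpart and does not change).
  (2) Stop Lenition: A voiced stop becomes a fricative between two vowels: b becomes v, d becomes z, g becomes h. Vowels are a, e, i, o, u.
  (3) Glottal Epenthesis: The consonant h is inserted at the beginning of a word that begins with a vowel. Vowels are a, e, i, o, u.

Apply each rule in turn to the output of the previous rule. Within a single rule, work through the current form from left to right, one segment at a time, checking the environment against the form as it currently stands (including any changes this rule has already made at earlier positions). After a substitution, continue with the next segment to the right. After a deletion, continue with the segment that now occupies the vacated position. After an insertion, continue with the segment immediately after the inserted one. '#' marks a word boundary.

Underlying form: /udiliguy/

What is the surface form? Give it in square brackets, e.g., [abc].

(1) Progressive Voicing Assimilation: no change — [udiliguy]
(2) Stop Lenition: [udiliguy] → [uzilihuy]
(3) Glottal Epenthesis: [uzilihuy] → [huzilihuy]

[huzilihuy]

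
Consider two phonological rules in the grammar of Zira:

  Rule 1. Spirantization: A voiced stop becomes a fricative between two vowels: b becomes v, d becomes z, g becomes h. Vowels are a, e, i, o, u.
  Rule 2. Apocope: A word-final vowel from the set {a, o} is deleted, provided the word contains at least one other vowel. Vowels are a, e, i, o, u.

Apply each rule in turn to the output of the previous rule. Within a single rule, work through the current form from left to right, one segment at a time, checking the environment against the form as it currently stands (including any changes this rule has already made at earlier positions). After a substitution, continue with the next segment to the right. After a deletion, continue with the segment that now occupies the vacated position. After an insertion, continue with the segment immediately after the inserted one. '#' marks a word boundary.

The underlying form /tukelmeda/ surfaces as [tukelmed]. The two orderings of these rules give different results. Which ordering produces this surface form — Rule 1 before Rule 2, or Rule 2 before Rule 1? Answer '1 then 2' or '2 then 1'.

Order 1 then 2:
  1 Spirantization: [tukelmeda] → [tukelmeza]
  2 Apocope: [tukelmeza] → [tukelmez]
  result: [tukelmez]
Order 2 then 1:
  2 Apocope: [tukelmeda] → [tukelmed]
  1 Spirantization: no change — [tukelmed]
  result: [tukelmed]

2 then 1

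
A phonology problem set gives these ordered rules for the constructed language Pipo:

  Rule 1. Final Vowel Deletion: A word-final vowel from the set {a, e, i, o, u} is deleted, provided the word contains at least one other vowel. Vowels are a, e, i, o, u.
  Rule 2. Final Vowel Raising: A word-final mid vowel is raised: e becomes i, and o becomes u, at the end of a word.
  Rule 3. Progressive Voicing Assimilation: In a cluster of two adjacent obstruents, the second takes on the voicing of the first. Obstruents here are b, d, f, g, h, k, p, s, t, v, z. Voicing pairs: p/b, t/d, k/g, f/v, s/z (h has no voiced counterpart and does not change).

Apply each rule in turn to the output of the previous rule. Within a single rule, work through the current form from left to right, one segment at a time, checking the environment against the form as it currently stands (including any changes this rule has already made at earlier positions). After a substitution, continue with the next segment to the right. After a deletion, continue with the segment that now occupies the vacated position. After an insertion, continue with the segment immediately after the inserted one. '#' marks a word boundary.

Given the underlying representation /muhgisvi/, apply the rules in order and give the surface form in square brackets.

Rule 1 Final Vowel Deletion: [muhgisvi] → [muhgisv]
Rule 2 Final Vowel Raising: no change — [muhgisv]
Rule 3 Progressive Voicing Assimilation: [muhgisv] → [muhkisf]

[muhkisf]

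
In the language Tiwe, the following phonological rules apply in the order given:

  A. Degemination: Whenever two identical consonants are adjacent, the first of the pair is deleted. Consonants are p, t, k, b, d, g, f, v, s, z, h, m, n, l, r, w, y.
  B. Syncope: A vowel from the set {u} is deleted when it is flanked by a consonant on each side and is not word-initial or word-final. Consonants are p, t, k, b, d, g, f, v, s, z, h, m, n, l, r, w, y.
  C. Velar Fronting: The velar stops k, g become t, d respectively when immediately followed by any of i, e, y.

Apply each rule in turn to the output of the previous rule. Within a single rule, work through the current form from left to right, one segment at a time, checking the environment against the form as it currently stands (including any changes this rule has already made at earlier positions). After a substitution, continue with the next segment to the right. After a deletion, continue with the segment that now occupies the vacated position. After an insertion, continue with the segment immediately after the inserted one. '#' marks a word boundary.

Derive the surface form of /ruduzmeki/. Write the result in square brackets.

A Degemination: no change — [ruduzmeki]
B Syncope: [ruduzmeki] → [rdzmeki]
C Velar Fronting: [rdzmeki] → [rdzmeti]

[rdzmeti]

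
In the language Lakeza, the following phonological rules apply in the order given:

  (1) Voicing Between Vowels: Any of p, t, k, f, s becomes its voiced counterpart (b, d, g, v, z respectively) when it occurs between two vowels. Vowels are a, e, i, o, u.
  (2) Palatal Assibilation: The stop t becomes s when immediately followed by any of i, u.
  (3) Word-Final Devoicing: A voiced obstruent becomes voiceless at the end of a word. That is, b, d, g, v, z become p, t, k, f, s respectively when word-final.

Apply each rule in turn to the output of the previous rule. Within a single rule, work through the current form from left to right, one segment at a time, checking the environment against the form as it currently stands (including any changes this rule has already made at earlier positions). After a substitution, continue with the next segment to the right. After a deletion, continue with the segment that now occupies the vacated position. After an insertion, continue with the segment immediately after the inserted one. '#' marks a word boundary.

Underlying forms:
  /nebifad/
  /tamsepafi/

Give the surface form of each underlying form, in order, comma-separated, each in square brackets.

/nebifad/:
  (1) Voicing Between Vowels: [nebifad] → [nebivad]
  (2) Palatal Assibilation: no change — [nebivad]
  (3) Word-Final Devoicing: [nebivad] → [nebivat]
/tamsepafi/:
  (1) Voicing Between Vowels: [tamsepafi] → [tamsebavi]
  (2) Palatal Assibilation: no change — [tamsebavi]
  (3) Word-Final Devoicing: no change — [tamsebavi]

[nebivat], [tamsebavi]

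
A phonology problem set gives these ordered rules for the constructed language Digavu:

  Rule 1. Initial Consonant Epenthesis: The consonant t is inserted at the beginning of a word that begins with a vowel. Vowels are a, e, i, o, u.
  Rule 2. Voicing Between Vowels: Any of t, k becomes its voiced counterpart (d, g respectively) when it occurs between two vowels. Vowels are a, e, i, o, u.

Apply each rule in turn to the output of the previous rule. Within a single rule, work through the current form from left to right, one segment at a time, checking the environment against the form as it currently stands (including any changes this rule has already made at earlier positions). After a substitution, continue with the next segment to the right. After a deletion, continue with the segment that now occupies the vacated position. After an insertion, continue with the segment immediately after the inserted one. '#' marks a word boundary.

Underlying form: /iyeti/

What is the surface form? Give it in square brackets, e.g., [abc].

[tiyedi]

Rule 1 Initial Consonant Epenthesis: [iyeti] → [tiyeti]
Rule 2 Voicing Between Vowels: [tiyeti] → [tiyedi]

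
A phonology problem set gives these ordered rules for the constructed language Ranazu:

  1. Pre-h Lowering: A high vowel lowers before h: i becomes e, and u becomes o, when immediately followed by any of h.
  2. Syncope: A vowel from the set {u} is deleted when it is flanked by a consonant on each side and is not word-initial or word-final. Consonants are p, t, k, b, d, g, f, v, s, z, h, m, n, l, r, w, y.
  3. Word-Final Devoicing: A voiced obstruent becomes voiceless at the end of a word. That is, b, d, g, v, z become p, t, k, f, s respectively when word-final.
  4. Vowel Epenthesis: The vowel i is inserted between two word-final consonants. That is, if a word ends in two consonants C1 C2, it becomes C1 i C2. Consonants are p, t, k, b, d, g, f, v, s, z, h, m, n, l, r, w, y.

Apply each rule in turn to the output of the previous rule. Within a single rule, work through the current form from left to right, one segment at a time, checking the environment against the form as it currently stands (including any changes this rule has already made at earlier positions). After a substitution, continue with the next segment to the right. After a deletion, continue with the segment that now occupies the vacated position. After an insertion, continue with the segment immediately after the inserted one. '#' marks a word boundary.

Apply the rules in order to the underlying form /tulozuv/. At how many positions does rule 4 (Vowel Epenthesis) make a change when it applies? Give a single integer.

1

1 Pre-h Lowering: no change — [tulozuv]
2 Syncope: [tulozuv] → [tlozv]
3 Word-Final Devoicing: [tlozv] → [tlozf]
4 Vowel Epenthesis: [tlozf] → [tlozif]
Rule 4 changed 1 position(s).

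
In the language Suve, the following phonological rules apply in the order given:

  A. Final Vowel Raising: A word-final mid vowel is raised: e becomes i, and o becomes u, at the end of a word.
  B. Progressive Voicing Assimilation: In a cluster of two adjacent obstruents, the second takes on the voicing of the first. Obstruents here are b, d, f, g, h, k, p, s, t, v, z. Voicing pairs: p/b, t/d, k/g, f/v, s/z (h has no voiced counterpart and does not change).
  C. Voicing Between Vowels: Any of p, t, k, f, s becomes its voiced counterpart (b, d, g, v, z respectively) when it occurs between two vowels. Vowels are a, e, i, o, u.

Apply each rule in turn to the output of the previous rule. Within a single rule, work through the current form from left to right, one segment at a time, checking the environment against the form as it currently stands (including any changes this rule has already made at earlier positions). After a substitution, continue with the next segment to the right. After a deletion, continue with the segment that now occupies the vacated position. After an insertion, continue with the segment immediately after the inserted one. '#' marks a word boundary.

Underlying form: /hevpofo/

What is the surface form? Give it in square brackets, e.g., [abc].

[hevbovu]

A Final Vowel Raising: [hevpofo] → [hevpofu]
B Progressive Voicing Assimilation: [hevpofu] → [hevbofu]
C Voicing Between Vowels: [hevbofu] → [hevbovu]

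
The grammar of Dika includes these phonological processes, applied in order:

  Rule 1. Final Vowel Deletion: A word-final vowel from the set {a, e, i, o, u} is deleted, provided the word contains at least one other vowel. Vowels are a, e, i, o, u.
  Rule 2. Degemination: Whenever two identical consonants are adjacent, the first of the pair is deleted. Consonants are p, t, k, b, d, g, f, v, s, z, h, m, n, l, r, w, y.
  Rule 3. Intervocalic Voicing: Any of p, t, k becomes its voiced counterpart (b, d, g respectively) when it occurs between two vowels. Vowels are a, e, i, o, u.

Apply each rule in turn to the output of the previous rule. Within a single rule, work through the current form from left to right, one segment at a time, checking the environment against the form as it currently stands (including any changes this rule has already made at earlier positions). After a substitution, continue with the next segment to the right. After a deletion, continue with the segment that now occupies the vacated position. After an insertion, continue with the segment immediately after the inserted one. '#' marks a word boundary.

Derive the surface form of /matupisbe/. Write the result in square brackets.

Rule 1 Final Vowel Deletion: [matupisbe] → [matupisb]
Rule 2 Degemination: no change — [matupisb]
Rule 3 Intervocalic Voicing: [matupisb] → [madubisb]

[madubisb]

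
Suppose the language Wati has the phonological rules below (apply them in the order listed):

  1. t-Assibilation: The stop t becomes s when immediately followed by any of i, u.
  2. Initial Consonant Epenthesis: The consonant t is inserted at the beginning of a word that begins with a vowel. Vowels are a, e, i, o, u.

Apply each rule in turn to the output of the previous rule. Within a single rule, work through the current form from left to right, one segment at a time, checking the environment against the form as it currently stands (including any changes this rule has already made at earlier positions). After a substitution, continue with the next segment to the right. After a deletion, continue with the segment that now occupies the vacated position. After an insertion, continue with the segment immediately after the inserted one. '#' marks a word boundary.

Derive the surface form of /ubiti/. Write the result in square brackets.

[tubisi]

1 t-Assibilation: [ubiti] → [ubisi]
2 Initial Consonant Epenthesis: [ubisi] → [tubisi]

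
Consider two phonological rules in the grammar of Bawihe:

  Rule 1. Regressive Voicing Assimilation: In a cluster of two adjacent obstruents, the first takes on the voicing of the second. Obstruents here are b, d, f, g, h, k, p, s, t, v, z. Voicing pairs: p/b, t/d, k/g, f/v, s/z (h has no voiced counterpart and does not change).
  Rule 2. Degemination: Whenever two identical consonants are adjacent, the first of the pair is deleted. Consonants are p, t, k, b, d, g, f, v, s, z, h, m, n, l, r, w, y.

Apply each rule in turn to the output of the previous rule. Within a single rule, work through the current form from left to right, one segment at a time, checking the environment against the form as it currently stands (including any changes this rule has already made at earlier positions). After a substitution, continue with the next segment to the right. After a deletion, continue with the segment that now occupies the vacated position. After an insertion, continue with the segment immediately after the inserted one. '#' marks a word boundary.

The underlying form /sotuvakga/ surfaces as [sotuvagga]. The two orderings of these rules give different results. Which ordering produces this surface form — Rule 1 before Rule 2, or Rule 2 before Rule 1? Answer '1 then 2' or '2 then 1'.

Order 1 then 2:
  1 Regressive Voicing Assimilation: [sotuvakga] → [sotuvagga]
  2 Degemination: [sotuvagga] → [sotuvaga]
  result: [sotuvaga]
Order 2 then 1:
  2 Degemination: no change — [sotuvakga]
  1 Regressive Voicing Assimilation: [sotuvakga] → [sotuvagga]
  result: [sotuvagga]

2 then 1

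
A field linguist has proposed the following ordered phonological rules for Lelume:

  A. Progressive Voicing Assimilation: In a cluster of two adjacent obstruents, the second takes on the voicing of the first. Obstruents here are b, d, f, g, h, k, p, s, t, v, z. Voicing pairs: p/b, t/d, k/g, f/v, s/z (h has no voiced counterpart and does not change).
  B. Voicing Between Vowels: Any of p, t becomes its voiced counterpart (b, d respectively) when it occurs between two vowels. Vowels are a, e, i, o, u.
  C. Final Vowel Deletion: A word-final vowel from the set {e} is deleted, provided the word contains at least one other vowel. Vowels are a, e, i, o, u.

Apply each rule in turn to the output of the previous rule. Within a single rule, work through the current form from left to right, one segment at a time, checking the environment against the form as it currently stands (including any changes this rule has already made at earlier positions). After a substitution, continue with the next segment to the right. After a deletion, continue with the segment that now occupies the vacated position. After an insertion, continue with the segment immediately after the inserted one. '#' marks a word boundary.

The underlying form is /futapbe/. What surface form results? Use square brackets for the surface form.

A Progressive Voicing Assimilation: [futapbe] → [futappe]
B Voicing Between Vowels: [futappe] → [fudappe]
C Final Vowel Deletion: [fudappe] → [fudapp]

[fudapp]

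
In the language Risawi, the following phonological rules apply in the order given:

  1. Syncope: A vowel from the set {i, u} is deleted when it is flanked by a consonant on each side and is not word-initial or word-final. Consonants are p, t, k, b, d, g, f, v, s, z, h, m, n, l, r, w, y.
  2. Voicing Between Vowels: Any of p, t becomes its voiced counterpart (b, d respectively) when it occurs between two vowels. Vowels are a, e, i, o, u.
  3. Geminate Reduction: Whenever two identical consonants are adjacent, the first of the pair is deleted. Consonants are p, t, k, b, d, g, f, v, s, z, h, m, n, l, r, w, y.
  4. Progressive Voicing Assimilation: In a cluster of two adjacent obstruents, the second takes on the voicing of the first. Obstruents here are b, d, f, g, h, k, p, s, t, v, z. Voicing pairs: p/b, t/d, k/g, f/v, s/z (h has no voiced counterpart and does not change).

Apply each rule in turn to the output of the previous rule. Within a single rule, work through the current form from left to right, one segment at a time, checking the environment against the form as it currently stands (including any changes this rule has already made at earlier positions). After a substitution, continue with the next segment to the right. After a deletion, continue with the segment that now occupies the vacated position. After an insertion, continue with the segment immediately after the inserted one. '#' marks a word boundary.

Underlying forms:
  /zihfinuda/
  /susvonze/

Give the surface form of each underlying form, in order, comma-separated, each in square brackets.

[zhfnda], [sfonze]

/zihfinuda/:
  1 Syncope: [zihfinuda] → [zhfnda]
  2 Voicing Between Vowels: no change — [zhfnda]
  3 Geminate Reduction: no change — [zhfnda]
  4 Progressive Voicing Assimilation: no change — [zhfnda]
/susvonze/:
  1 Syncope: [susvonze] → [ssvonze]
  2 Voicing Between Vowels: no change — [ssvonze]
  3 Geminate Reduction: [ssvonze] → [svonze]
  4 Progressive Voicing Assimilation: [svonze] → [sfonze]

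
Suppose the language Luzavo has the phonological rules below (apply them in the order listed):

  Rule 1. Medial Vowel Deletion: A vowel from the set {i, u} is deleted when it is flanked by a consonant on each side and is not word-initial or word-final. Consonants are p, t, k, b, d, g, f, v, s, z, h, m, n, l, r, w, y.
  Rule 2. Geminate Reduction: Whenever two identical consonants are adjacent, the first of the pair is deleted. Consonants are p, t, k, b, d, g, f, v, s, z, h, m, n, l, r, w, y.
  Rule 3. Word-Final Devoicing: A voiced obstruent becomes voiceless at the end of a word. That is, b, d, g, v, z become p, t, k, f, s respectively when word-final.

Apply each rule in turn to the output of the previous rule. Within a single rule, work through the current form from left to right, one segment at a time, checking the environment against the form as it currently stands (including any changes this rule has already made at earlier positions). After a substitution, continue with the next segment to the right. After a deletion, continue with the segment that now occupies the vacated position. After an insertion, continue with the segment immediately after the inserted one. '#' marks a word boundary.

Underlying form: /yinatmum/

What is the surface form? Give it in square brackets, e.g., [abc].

[ynatm]

Rule 1 Medial Vowel Deletion: [yinatmum] → [ynatmm]
Rule 2 Geminate Reduction: [ynatmm] → [ynatm]
Rule 3 Word-Final Devoicing: no change — [ynatm]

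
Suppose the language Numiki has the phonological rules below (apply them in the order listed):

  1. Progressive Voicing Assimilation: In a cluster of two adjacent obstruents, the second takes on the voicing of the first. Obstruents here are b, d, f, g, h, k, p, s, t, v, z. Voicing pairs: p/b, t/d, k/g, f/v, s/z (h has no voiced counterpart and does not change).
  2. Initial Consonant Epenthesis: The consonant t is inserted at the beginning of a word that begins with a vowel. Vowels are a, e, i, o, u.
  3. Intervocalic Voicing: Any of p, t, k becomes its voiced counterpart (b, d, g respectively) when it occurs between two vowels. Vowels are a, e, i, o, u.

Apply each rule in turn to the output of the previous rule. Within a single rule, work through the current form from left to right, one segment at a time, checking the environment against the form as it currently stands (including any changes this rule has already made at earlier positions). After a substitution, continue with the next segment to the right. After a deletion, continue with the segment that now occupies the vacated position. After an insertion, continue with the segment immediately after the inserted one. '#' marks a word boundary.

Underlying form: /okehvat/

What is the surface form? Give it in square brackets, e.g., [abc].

[togehfat]

1 Progressive Voicing Assimilation: [okehvat] → [okehfat]
2 Initial Consonant Epenthesis: [okehfat] → [tokehfat]
3 Intervocalic Voicing: [tokehfat] → [togehfat]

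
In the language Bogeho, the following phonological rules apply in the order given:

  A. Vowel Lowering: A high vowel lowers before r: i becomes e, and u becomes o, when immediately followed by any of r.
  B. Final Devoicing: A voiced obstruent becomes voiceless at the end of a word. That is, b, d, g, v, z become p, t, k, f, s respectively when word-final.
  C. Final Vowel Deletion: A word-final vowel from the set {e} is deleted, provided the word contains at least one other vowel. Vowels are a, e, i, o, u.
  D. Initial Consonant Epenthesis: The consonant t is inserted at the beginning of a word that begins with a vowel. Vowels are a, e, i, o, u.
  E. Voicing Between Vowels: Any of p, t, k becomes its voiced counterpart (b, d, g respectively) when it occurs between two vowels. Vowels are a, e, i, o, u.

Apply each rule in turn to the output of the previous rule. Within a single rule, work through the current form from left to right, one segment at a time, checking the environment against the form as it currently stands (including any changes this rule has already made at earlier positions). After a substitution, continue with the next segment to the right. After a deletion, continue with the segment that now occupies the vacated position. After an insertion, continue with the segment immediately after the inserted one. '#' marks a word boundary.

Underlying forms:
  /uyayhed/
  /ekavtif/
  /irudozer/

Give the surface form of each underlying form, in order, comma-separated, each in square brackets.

[tuyayhet], [tegavtif], [terudozer]

/uyayhed/:
  A Vowel Lowering: no change — [uyayhed]
  B Final Devoicing: [uyayhed] → [uyayhet]
  C Final Vowel Deletion: no change — [uyayhet]
  D Initial Consonant Epenthesis: [uyayhet] → [tuyayhet]
  E Voicing Between Vowels: no change — [tuyayhet]
/ekavtif/:
  A Vowel Lowering: no change — [ekavtif]
  B Final Devoicing: no change — [ekavtif]
  C Final Vowel Deletion: no change — [ekavtif]
  D Initial Consonant Epenthesis: [ekavtif] → [tekavtif]
  E Voicing Between Vowels: [tekavtif] → [tegavtif]
/irudozer/:
  A Vowel Lowering: [irudozer] → [erudozer]
  B Final Devoicing: no change — [erudozer]
  C Final Vowel Deletion: no change — [erudozer]
  D Initial Consonant Epenthesis: [erudozer] → [terudozer]
  E Voicing Between Vowels: no change — [terudozer]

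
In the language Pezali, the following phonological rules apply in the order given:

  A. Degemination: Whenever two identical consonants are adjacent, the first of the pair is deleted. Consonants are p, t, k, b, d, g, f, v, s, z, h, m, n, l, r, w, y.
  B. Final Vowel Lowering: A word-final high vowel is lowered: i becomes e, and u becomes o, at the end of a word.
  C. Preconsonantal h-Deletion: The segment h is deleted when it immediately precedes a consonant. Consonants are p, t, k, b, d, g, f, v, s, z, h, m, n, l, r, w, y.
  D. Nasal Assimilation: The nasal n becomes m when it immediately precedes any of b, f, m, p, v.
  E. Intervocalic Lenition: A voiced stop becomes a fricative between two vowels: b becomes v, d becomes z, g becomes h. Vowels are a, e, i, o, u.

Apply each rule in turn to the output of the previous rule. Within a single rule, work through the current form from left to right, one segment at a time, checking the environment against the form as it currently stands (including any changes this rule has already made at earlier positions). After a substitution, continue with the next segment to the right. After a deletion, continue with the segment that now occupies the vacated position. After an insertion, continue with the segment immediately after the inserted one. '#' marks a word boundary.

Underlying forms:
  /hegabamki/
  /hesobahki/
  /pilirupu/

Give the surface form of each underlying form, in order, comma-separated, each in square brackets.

/hegabamki/:
  A Degemination: no change — [hegabamki]
  B Final Vowel Lowering: [hegabamki] → [hegabamke]
  C Preconsonantal h-Deletion: no change — [hegabamke]
  D Nasal Assimilation: no change — [hegabamke]
  E Intervocalic Lenition: [hegabamke] → [hehavamke]
/hesobahki/:
  A Degemination: no change — [hesobahki]
  B Final Vowel Lowering: [hesobahki] → [hesobahke]
  C Preconsonantal h-Deletion: [hesobahke] → [hesobake]
  D Nasal Assimilation: no change — [hesobake]
  E Intervocalic Lenition: [hesobake] → [hesovake]
/pilirupu/:
  A Degemination: no change — [pilirupu]
  B Final Vowel Lowering: [pilirupu] → [pilirupo]
  C Preconsonantal h-Deletion: no change — [pilirupo]
  D Nasal Assimilation: no change — [pilirupo]
  E Intervocalic Lenition: no change — [pilirupo]

[hehavamke], [hesovake], [pilirupo]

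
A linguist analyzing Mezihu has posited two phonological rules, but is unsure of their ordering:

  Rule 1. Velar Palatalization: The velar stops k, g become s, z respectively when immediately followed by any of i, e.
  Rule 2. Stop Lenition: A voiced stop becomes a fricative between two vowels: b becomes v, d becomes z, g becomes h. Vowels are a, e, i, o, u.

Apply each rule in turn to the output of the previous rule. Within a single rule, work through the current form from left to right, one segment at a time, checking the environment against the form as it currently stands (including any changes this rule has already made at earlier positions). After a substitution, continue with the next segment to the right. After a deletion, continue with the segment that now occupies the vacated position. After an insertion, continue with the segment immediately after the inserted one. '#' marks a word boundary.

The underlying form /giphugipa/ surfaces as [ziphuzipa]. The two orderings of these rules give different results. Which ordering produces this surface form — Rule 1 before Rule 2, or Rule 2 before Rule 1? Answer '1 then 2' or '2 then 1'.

Order 1 then 2:
  1 Velar Palatalization: [giphugipa] → [ziphuzipa]
  2 Stop Lenition: no change — [ziphuzipa]
  result: [ziphuzipa]
Order 2 then 1:
  2 Stop Lenition: [giphugipa] → [giphuhipa]
  1 Velar Palatalization: [giphuhipa] → [ziphuhipa]
  result: [ziphuhipa]

1 then 2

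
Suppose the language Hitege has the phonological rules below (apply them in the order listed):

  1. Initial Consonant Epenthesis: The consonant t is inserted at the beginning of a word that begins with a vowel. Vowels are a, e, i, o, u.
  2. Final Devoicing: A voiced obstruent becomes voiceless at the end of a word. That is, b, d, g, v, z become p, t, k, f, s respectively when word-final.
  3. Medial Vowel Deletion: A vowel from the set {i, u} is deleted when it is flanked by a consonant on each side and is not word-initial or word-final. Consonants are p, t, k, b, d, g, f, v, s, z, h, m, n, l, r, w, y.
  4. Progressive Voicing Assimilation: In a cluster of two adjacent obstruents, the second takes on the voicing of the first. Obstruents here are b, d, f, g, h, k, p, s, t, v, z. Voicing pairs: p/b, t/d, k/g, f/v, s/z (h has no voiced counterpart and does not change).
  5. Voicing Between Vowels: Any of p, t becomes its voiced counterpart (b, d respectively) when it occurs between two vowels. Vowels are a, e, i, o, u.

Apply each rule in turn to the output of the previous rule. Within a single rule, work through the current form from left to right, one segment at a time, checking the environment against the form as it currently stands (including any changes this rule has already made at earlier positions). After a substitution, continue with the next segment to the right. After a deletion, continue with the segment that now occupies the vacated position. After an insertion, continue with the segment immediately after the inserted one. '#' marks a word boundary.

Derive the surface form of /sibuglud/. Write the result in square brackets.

1 Initial Consonant Epenthesis: no change — [sibuglud]
2 Final Devoicing: [sibuglud] → [sibuglut]
3 Medial Vowel Deletion: [sibuglut] → [sbglt]
4 Progressive Voicing Assimilation: [sbglt] → [spklt]
5 Voicing Between Vowels: no change — [spklt]

[spklt]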